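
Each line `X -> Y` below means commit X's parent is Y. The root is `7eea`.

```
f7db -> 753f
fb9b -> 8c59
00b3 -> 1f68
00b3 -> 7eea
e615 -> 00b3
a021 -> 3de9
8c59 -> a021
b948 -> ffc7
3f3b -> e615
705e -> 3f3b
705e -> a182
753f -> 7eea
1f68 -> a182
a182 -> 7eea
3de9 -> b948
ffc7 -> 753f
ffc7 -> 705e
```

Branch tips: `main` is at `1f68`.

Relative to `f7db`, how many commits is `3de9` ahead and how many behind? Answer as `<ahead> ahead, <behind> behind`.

9 ahead, 1 behind

Reachable from 3de9: {00b3, 1f68, 3de9, 3f3b, 705e, 753f, 7eea, a182, b948, e615, ffc7}.
Reachable from f7db: {753f, 7eea, f7db}.
Only in 3de9's history (ahead): {00b3, 1f68, 3de9, 3f3b, 705e, a182, b948, e615, ffc7} — 9.
Only in f7db's history (behind): {f7db} — 1.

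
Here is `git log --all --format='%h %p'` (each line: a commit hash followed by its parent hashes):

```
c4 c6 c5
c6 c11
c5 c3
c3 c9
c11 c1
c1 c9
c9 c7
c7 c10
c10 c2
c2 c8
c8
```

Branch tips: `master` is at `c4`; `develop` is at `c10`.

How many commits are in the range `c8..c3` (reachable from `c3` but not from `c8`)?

Reachable from c3: {c10, c2, c3, c7, c8, c9}.
Reachable from c8: {c8}.
In c3's history but not c8's: {c10, c2, c3, c7, c9} — 5 commits.

5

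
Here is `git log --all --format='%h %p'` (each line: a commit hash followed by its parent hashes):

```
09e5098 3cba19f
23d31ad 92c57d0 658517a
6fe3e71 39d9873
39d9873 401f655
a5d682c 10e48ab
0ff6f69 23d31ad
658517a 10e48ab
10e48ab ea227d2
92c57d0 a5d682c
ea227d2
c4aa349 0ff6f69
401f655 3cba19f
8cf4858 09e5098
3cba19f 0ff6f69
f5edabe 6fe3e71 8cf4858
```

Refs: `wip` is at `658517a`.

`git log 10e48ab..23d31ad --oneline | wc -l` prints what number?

Reachable from 23d31ad: {10e48ab, 23d31ad, 658517a, 92c57d0, a5d682c, ea227d2}.
Reachable from 10e48ab: {10e48ab, ea227d2}.
In 23d31ad's history but not 10e48ab's: {23d31ad, 658517a, 92c57d0, a5d682c} — 4 commits.

4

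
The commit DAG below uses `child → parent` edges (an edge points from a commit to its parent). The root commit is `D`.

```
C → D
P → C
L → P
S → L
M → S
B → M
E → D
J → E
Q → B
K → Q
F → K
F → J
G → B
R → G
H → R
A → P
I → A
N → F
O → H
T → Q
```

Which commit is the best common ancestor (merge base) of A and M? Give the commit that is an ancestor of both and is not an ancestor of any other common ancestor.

Ancestors of A: {A, C, D, P}.
Ancestors of M: {C, D, L, M, P, S}.
Common ancestors: {C, D, P}.
Among these, P is not an ancestor of any other common ancestor — it is the merge base.

P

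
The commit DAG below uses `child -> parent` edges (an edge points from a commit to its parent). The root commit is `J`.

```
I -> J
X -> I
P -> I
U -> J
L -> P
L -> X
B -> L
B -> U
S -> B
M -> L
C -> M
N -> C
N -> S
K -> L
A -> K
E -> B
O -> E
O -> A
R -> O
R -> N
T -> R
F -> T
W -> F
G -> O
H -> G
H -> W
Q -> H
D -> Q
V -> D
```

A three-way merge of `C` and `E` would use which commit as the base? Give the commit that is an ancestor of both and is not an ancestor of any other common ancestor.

L

Ancestors of C: {C, I, J, L, M, P, X}.
Ancestors of E: {B, E, I, J, L, P, U, X}.
Common ancestors: {I, J, L, P, X}.
Among these, L is not an ancestor of any other common ancestor — it is the merge base.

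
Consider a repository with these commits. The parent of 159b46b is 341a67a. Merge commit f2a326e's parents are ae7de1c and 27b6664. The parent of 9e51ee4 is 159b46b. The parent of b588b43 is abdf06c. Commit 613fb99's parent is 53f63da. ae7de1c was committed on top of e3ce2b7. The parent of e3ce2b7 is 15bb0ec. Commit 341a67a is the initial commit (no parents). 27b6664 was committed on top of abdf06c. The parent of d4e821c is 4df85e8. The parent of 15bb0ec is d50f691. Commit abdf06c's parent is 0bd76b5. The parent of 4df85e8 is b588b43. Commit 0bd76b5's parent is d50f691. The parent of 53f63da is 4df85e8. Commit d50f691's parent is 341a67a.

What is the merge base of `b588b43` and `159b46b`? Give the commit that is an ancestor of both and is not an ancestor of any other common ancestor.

341a67a

Ancestors of b588b43: {0bd76b5, 341a67a, abdf06c, b588b43, d50f691}.
Ancestors of 159b46b: {159b46b, 341a67a}.
Common ancestors: {341a67a}.
The only common ancestor is 341a67a, so it is the merge base.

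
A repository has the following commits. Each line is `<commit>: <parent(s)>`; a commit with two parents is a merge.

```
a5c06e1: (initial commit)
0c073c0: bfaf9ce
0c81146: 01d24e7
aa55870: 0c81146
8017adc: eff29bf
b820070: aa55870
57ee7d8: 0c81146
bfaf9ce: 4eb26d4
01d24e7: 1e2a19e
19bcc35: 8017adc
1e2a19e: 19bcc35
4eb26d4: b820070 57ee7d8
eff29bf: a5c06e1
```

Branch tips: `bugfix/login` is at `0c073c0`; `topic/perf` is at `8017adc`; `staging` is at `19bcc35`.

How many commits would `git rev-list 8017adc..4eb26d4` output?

Reachable from 4eb26d4: {01d24e7, 0c81146, 19bcc35, 1e2a19e, 4eb26d4, 57ee7d8, 8017adc, a5c06e1, aa55870, b820070, eff29bf}.
Reachable from 8017adc: {8017adc, a5c06e1, eff29bf}.
In 4eb26d4's history but not 8017adc's: {01d24e7, 0c81146, 19bcc35, 1e2a19e, 4eb26d4, 57ee7d8, aa55870, b820070} — 8 commits.

8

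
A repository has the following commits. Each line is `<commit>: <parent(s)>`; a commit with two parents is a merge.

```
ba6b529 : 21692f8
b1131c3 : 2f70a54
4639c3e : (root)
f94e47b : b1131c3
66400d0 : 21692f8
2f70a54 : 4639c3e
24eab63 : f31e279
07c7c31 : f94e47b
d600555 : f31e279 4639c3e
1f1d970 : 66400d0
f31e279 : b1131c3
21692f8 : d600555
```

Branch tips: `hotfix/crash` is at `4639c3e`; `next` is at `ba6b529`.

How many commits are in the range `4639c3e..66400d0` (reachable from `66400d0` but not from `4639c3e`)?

6

Reachable from 66400d0: {21692f8, 2f70a54, 4639c3e, 66400d0, b1131c3, d600555, f31e279}.
Reachable from 4639c3e: {4639c3e}.
In 66400d0's history but not 4639c3e's: {21692f8, 2f70a54, 66400d0, b1131c3, d600555, f31e279} — 6 commits.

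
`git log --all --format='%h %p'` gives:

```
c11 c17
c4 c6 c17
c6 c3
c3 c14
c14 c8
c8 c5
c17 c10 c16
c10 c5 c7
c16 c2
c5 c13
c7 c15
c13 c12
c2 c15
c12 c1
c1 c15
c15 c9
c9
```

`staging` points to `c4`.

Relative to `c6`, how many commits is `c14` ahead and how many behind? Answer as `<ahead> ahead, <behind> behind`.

0 ahead, 2 behind

Reachable from c14: {c1, c12, c13, c14, c15, c5, c8, c9}.
Reachable from c6: {c1, c12, c13, c14, c15, c3, c5, c6, c8, c9}.
Only in c14's history (ahead): {} — 0.
Only in c6's history (behind): {c3, c6} — 2.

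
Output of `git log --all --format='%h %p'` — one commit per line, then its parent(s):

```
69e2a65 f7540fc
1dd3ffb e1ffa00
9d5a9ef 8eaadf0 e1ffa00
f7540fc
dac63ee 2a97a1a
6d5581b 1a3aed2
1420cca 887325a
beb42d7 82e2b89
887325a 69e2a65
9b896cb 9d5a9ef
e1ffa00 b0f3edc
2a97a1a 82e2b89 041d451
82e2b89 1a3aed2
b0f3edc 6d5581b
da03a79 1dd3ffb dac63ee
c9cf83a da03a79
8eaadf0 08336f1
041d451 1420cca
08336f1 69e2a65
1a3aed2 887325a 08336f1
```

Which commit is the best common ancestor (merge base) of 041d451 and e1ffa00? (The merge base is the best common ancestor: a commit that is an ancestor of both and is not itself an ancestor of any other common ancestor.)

887325a

Ancestors of 041d451: {041d451, 1420cca, 69e2a65, 887325a, f7540fc}.
Ancestors of e1ffa00: {08336f1, 1a3aed2, 69e2a65, 6d5581b, 887325a, b0f3edc, e1ffa00, f7540fc}.
Common ancestors: {69e2a65, 887325a, f7540fc}.
Among these, 887325a is not an ancestor of any other common ancestor — it is the merge base.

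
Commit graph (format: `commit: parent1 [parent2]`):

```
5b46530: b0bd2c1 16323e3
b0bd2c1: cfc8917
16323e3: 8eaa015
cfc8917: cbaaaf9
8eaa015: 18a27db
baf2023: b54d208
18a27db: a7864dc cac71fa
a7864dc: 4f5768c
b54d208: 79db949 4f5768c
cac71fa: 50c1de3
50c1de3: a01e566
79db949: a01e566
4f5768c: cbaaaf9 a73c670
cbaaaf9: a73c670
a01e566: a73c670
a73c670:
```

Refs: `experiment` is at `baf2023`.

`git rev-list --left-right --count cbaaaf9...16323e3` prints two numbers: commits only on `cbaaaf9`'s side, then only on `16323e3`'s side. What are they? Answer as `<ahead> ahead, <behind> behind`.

Reachable from cbaaaf9: {a73c670, cbaaaf9}.
Reachable from 16323e3: {16323e3, 18a27db, 4f5768c, 50c1de3, 8eaa015, a01e566, a73c670, a7864dc, cac71fa, cbaaaf9}.
Only in cbaaaf9's history (ahead): {} — 0.
Only in 16323e3's history (behind): {16323e3, 18a27db, 4f5768c, 50c1de3, 8eaa015, a01e566, a7864dc, cac71fa} — 8.

0 ahead, 8 behind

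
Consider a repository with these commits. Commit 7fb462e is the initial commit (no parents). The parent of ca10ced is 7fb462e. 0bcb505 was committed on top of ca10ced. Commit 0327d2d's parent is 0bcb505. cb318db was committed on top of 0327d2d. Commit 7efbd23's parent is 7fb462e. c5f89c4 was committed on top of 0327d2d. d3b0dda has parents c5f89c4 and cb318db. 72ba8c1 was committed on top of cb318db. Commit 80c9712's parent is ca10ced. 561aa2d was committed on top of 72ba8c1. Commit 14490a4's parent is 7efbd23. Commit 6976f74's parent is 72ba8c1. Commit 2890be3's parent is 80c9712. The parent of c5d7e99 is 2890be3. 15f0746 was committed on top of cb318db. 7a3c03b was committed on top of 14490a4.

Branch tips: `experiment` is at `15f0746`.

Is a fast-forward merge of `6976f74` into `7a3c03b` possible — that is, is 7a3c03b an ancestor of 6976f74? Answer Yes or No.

No

A fast-forward from 7a3c03b to 6976f74 is possible iff 7a3c03b is an ancestor of 6976f74.
Ancestors of 6976f74: {0327d2d, 0bcb505, 6976f74, 72ba8c1, 7fb462e, ca10ced, cb318db}.
7a3c03b is not among them, so fast-forward is not possible.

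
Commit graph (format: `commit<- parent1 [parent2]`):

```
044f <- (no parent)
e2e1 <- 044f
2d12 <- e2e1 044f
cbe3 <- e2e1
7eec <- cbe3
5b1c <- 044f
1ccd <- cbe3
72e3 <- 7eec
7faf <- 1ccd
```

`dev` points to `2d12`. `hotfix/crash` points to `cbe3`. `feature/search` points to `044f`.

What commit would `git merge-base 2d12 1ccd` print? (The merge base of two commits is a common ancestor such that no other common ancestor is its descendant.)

e2e1

Ancestors of 2d12: {044f, 2d12, e2e1}.
Ancestors of 1ccd: {044f, 1ccd, cbe3, e2e1}.
Common ancestors: {044f, e2e1}.
Among these, e2e1 is not an ancestor of any other common ancestor — it is the merge base.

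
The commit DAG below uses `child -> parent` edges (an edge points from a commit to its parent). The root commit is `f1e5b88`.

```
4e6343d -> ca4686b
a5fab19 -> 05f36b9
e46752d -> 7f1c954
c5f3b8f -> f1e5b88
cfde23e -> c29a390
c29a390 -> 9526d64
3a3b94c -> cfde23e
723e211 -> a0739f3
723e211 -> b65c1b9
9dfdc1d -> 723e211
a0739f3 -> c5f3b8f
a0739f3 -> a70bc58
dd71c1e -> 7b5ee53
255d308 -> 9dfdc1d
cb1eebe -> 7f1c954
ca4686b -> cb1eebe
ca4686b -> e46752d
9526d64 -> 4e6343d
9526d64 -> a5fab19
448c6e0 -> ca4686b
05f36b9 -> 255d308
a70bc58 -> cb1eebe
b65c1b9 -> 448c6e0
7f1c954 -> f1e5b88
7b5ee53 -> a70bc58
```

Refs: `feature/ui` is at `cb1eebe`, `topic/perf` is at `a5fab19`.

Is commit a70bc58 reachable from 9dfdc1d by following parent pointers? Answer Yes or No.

Ancestors of 9dfdc1d (commits reachable by following parents): {448c6e0, 723e211, 7f1c954, 9dfdc1d, a0739f3, a70bc58, b65c1b9, c5f3b8f, ca4686b, cb1eebe, e46752d, f1e5b88}.
a70bc58 is in that set, so it is an ancestor of 9dfdc1d.

Yes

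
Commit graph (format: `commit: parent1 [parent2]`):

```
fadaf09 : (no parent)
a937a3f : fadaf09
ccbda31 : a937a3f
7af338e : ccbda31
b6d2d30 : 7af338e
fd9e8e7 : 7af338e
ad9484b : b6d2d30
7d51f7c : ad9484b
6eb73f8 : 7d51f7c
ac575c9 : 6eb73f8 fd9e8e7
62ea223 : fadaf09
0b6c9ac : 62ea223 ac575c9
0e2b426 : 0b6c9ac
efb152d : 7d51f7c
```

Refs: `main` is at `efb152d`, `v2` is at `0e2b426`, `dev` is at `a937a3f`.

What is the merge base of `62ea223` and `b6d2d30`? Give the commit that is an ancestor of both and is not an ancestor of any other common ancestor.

Ancestors of 62ea223: {62ea223, fadaf09}.
Ancestors of b6d2d30: {7af338e, a937a3f, b6d2d30, ccbda31, fadaf09}.
Common ancestors: {fadaf09}.
The only common ancestor is fadaf09, so it is the merge base.

fadaf09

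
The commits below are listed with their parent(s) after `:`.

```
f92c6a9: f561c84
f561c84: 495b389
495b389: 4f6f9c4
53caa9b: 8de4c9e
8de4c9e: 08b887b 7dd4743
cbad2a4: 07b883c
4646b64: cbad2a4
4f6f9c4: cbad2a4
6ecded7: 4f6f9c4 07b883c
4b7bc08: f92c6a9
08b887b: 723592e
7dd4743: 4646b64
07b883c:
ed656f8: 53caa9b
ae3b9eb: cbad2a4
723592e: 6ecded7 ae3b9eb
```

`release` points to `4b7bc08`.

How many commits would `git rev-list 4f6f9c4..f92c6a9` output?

3

Reachable from f92c6a9: {07b883c, 495b389, 4f6f9c4, cbad2a4, f561c84, f92c6a9}.
Reachable from 4f6f9c4: {07b883c, 4f6f9c4, cbad2a4}.
In f92c6a9's history but not 4f6f9c4's: {495b389, f561c84, f92c6a9} — 3 commits.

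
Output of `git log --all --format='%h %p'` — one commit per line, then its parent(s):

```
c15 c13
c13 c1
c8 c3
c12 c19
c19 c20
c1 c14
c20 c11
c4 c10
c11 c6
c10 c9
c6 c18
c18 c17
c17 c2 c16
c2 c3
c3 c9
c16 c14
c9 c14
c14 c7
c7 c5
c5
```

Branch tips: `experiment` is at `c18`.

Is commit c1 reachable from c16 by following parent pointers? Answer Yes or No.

No

Ancestors of c16: {c14, c16, c5, c7}.
c1 is not in that set, so it is not an ancestor of c16.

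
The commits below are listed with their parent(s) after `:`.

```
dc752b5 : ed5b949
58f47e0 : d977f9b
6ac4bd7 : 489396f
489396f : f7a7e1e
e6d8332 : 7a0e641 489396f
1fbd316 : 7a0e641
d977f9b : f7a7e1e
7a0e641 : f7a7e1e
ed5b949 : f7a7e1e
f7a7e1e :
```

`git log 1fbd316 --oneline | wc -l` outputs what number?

Walking parent pointers from 1fbd316: reachable set = {1fbd316, 7a0e641, f7a7e1e}.
That is 3 commits.

3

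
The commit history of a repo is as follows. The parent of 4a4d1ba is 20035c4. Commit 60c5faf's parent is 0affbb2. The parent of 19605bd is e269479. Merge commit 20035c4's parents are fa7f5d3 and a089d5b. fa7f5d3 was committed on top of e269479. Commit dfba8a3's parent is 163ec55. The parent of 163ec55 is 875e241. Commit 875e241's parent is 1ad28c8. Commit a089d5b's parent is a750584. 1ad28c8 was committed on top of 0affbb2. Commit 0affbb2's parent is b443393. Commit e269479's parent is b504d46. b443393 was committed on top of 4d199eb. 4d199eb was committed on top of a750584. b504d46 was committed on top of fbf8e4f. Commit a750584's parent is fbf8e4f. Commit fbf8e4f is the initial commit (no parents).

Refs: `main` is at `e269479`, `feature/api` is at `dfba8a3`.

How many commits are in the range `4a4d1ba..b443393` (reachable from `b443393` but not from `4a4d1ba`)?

2

Reachable from b443393: {4d199eb, a750584, b443393, fbf8e4f}.
Reachable from 4a4d1ba: {20035c4, 4a4d1ba, a089d5b, a750584, b504d46, e269479, fa7f5d3, fbf8e4f}.
In b443393's history but not 4a4d1ba's: {4d199eb, b443393} — 2 commits.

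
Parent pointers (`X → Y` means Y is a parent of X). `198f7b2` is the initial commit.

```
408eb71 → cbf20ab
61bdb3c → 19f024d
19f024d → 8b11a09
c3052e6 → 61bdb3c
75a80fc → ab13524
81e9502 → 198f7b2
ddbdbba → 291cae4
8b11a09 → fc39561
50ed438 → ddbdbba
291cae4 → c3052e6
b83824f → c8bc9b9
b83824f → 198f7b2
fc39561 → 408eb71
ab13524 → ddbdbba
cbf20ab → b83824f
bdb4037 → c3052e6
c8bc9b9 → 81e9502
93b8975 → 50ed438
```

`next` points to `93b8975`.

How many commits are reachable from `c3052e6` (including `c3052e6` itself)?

Walking parent pointers from c3052e6: reachable set = {198f7b2, 19f024d, 408eb71, 61bdb3c, 81e9502, 8b11a09, b83824f, c3052e6, c8bc9b9, cbf20ab, fc39561}.
That is 11 commits.

11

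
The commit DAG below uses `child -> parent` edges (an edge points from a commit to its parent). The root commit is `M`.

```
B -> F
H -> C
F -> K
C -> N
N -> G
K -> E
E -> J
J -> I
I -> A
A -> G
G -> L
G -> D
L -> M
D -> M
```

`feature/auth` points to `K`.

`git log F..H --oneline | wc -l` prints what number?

3

Reachable from H: {C, D, G, H, L, M, N}.
Reachable from F: {A, D, E, F, G, I, J, K, L, M}.
In H's history but not F's: {C, H, N} — 3 commits.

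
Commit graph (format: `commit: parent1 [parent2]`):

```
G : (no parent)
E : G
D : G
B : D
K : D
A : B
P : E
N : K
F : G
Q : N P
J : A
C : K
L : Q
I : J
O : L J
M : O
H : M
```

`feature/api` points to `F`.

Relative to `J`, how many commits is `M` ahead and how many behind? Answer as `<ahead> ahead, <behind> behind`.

8 ahead, 0 behind

Reachable from M: {A, B, D, E, G, J, K, L, M, N, O, P, Q}.
Reachable from J: {A, B, D, G, J}.
Only in M's history (ahead): {E, K, L, M, N, O, P, Q} — 8.
Only in J's history (behind): {} — 0.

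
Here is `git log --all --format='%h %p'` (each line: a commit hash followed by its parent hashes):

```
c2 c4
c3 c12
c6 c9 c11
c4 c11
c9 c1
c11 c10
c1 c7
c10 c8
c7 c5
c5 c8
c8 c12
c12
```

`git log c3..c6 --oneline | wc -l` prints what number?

8

Reachable from c6: {c1, c10, c11, c12, c5, c6, c7, c8, c9}.
Reachable from c3: {c12, c3}.
In c6's history but not c3's: {c1, c10, c11, c5, c6, c7, c8, c9} — 8 commits.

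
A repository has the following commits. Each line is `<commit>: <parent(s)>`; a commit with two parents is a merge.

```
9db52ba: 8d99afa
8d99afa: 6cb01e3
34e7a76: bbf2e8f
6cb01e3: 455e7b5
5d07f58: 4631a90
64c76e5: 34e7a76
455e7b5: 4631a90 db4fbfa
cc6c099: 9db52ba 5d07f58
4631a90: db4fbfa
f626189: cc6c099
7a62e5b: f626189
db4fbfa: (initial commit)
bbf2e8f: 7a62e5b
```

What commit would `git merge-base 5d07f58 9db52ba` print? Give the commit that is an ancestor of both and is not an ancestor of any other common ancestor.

4631a90

Ancestors of 5d07f58: {4631a90, 5d07f58, db4fbfa}.
Ancestors of 9db52ba: {455e7b5, 4631a90, 6cb01e3, 8d99afa, 9db52ba, db4fbfa}.
Common ancestors: {4631a90, db4fbfa}.
Among these, 4631a90 is not an ancestor of any other common ancestor — it is the merge base.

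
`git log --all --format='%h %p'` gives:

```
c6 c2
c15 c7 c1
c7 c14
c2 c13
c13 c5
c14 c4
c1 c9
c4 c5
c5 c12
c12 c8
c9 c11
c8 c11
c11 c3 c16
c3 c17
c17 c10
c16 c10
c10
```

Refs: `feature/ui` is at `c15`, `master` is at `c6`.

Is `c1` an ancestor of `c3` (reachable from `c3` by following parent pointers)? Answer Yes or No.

No

Ancestors of c3: {c10, c17, c3}.
c1 is not in that set, so it is not an ancestor of c3.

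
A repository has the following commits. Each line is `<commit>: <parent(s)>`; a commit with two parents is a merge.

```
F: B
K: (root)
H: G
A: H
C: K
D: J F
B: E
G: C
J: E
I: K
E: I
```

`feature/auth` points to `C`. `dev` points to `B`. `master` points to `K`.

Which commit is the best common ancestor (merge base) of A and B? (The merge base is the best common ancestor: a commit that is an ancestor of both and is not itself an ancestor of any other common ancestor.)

Ancestors of A: {A, C, G, H, K}.
Ancestors of B: {B, E, I, K}.
Common ancestors: {K}.
The only common ancestor is K, so it is the merge base.

K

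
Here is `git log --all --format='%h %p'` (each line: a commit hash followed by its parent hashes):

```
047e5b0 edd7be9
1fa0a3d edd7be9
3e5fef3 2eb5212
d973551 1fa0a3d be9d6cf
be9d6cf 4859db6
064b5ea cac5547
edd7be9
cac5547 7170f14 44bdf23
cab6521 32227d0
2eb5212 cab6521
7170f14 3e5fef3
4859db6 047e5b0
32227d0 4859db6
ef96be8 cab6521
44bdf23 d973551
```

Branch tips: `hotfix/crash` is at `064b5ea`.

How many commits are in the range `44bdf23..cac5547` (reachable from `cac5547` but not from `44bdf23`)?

6

Reachable from cac5547: {047e5b0, 1fa0a3d, 2eb5212, 32227d0, 3e5fef3, 44bdf23, 4859db6, 7170f14, be9d6cf, cab6521, cac5547, d973551, edd7be9}.
Reachable from 44bdf23: {047e5b0, 1fa0a3d, 44bdf23, 4859db6, be9d6cf, d973551, edd7be9}.
In cac5547's history but not 44bdf23's: {2eb5212, 32227d0, 3e5fef3, 7170f14, cab6521, cac5547} — 6 commits.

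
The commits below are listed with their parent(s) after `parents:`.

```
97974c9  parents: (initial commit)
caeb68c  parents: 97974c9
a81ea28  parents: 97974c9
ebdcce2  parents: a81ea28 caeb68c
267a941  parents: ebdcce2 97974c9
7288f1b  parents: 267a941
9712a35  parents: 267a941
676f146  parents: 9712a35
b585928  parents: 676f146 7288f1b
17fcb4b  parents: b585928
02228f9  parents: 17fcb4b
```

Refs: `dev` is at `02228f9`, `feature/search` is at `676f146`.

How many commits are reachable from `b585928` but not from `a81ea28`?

Reachable from b585928: {267a941, 676f146, 7288f1b, 9712a35, 97974c9, a81ea28, b585928, caeb68c, ebdcce2}.
Reachable from a81ea28: {97974c9, a81ea28}.
In b585928's history but not a81ea28's: {267a941, 676f146, 7288f1b, 9712a35, b585928, caeb68c, ebdcce2} — 7 commits.

7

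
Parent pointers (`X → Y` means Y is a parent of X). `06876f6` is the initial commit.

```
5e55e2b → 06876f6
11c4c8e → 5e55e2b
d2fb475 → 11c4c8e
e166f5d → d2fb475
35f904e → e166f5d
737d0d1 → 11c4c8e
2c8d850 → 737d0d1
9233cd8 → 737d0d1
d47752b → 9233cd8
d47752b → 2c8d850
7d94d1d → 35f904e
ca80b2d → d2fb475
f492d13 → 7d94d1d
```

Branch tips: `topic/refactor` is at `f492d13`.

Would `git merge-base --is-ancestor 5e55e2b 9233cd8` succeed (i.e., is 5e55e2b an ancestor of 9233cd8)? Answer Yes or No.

Yes

Ancestors of 9233cd8 (commits reachable by following parents): {06876f6, 11c4c8e, 5e55e2b, 737d0d1, 9233cd8}.
5e55e2b is in that set, so it is an ancestor of 9233cd8.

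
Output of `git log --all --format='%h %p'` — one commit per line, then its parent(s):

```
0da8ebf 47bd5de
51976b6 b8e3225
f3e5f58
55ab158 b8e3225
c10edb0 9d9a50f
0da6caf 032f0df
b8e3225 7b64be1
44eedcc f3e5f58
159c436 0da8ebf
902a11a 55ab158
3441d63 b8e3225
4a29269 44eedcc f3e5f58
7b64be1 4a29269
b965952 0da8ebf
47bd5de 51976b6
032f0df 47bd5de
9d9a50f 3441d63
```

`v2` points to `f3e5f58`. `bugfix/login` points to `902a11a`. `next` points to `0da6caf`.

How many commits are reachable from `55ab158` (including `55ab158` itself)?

Walking parent pointers from 55ab158: reachable set = {44eedcc, 4a29269, 55ab158, 7b64be1, b8e3225, f3e5f58}.
That is 6 commits.

6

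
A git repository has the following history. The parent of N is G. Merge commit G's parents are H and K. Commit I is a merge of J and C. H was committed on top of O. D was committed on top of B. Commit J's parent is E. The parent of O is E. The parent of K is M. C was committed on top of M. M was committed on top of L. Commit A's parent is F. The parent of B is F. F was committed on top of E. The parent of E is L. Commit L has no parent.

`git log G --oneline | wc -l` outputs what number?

Walking parent pointers from G: reachable set = {E, G, H, K, L, M, O}.
That is 7 commits.

7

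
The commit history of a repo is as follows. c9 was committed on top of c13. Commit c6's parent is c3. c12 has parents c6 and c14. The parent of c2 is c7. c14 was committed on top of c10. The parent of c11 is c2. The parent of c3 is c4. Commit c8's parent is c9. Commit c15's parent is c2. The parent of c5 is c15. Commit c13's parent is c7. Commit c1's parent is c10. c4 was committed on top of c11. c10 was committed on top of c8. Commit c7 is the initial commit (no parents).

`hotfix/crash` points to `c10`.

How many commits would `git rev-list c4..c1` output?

Reachable from c1: {c1, c10, c13, c7, c8, c9}.
Reachable from c4: {c11, c2, c4, c7}.
In c1's history but not c4's: {c1, c10, c13, c8, c9} — 5 commits.

5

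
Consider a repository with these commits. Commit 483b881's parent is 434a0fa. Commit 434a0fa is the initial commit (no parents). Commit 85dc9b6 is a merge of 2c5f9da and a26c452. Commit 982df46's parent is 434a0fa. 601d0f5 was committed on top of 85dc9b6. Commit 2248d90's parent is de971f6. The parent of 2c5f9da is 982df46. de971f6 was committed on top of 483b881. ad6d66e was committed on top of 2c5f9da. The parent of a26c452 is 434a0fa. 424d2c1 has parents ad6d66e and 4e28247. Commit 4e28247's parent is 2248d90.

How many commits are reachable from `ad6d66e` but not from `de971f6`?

Reachable from ad6d66e: {2c5f9da, 434a0fa, 982df46, ad6d66e}.
Reachable from de971f6: {434a0fa, 483b881, de971f6}.
In ad6d66e's history but not de971f6's: {2c5f9da, 982df46, ad6d66e} — 3 commits.

3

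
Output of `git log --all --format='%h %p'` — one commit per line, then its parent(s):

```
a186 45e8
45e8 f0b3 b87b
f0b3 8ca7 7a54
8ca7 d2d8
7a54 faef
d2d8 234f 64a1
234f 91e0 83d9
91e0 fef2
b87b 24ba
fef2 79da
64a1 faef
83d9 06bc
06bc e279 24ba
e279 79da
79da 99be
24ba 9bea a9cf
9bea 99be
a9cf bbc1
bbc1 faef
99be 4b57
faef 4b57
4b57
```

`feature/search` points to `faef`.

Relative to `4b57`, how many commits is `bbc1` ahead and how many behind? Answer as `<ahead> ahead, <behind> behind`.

Reachable from bbc1: {4b57, bbc1, faef}.
Reachable from 4b57: {4b57}.
Only in bbc1's history (ahead): {bbc1, faef} — 2.
Only in 4b57's history (behind): {} — 0.

2 ahead, 0 behind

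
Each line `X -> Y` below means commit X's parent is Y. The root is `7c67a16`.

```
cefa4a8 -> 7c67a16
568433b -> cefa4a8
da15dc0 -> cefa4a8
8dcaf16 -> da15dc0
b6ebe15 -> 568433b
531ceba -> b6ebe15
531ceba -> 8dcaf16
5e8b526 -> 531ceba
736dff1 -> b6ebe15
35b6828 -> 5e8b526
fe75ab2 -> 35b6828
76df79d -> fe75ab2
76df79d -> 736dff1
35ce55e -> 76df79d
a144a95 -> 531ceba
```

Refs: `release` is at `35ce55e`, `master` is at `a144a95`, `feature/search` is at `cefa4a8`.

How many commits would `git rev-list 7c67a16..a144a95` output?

Reachable from a144a95: {531ceba, 568433b, 7c67a16, 8dcaf16, a144a95, b6ebe15, cefa4a8, da15dc0}.
Reachable from 7c67a16: {7c67a16}.
In a144a95's history but not 7c67a16's: {531ceba, 568433b, 8dcaf16, a144a95, b6ebe15, cefa4a8, da15dc0} — 7 commits.

7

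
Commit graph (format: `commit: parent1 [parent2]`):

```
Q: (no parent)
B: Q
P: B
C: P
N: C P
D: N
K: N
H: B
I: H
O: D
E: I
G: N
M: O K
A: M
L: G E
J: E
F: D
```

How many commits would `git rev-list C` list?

Walking parent pointers from C: reachable set = {B, C, P, Q}.
That is 4 commits.

4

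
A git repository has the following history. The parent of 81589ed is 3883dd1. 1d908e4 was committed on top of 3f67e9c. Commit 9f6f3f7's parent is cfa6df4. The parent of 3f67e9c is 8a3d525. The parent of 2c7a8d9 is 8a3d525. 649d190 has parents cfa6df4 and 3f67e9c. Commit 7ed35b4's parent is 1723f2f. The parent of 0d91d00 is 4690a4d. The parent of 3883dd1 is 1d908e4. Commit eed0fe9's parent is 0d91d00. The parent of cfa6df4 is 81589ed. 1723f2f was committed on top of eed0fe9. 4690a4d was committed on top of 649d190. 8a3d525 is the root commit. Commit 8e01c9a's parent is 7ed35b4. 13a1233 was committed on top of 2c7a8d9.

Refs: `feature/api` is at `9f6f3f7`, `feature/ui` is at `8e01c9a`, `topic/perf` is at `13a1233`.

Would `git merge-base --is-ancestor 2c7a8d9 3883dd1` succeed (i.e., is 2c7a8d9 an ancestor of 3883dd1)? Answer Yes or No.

No

Ancestors of 3883dd1: {1d908e4, 3883dd1, 3f67e9c, 8a3d525}.
2c7a8d9 is not in that set, so it is not an ancestor of 3883dd1.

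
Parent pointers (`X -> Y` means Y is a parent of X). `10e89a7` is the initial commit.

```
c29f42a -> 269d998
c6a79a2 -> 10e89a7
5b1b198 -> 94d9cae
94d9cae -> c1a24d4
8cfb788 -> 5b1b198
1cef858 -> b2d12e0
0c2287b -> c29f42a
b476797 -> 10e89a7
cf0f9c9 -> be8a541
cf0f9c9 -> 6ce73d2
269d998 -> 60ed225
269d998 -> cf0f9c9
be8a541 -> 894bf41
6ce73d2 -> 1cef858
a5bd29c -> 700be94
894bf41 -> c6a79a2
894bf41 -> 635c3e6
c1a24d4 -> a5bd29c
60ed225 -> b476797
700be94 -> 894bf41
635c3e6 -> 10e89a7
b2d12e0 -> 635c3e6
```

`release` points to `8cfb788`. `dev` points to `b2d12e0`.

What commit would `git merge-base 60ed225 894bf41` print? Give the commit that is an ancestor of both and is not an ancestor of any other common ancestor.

10e89a7

Ancestors of 60ed225: {10e89a7, 60ed225, b476797}.
Ancestors of 894bf41: {10e89a7, 635c3e6, 894bf41, c6a79a2}.
Common ancestors: {10e89a7}.
The only common ancestor is 10e89a7, so it is the merge base.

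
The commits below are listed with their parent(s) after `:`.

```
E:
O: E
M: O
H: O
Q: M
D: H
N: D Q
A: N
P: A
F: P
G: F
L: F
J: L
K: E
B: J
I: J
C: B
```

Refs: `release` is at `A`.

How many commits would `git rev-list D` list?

Walking parent pointers from D: reachable set = {D, E, H, O}.
That is 4 commits.

4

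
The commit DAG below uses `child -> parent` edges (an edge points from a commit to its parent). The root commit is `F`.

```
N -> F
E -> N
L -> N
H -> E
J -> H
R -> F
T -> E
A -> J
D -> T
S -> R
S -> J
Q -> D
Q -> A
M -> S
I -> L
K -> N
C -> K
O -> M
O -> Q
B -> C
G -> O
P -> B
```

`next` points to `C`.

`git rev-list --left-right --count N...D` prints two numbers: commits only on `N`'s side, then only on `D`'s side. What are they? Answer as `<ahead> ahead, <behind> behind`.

0 ahead, 3 behind

Reachable from N: {F, N}.
Reachable from D: {D, E, F, N, T}.
Only in N's history (ahead): {} — 0.
Only in D's history (behind): {D, E, T} — 3.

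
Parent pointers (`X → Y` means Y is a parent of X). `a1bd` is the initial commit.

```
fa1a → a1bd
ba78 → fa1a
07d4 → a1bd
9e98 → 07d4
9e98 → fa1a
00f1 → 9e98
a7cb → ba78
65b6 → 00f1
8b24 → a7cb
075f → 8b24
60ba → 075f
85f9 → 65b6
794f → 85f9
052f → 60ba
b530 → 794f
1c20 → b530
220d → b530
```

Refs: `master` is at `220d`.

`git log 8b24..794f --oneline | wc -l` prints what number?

6

Reachable from 794f: {00f1, 07d4, 65b6, 794f, 85f9, 9e98, a1bd, fa1a}.
Reachable from 8b24: {8b24, a1bd, a7cb, ba78, fa1a}.
In 794f's history but not 8b24's: {00f1, 07d4, 65b6, 794f, 85f9, 9e98} — 6 commits.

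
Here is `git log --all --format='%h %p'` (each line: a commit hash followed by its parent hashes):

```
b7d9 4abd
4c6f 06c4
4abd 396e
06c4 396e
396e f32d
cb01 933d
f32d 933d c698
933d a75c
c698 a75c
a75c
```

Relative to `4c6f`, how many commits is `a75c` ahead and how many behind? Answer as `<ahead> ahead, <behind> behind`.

Reachable from a75c: {a75c}.
Reachable from 4c6f: {06c4, 396e, 4c6f, 933d, a75c, c698, f32d}.
Only in a75c's history (ahead): {} — 0.
Only in 4c6f's history (behind): {06c4, 396e, 4c6f, 933d, c698, f32d} — 6.

0 ahead, 6 behind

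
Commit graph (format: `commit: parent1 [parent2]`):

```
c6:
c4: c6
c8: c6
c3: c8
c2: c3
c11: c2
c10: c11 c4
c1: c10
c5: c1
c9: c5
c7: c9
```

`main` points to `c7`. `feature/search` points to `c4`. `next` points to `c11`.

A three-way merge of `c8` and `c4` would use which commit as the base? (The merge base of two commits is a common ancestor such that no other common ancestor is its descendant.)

c6

Ancestors of c8: {c6, c8}.
Ancestors of c4: {c4, c6}.
Common ancestors: {c6}.
The only common ancestor is c6, so it is the merge base.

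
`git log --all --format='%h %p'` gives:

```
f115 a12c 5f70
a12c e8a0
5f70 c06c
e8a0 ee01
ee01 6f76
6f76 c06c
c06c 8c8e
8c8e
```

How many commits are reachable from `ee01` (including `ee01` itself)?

4

Walking parent pointers from ee01: reachable set = {6f76, 8c8e, c06c, ee01}.
That is 4 commits.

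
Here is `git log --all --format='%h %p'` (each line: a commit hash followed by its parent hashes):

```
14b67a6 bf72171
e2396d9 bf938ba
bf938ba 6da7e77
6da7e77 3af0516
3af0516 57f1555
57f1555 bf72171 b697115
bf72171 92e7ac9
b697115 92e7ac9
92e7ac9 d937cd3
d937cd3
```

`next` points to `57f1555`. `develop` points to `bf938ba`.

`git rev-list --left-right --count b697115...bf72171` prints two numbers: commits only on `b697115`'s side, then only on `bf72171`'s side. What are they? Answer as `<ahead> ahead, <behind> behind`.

Reachable from b697115: {92e7ac9, b697115, d937cd3}.
Reachable from bf72171: {92e7ac9, bf72171, d937cd3}.
Only in b697115's history (ahead): {b697115} — 1.
Only in bf72171's history (behind): {bf72171} — 1.

1 ahead, 1 behind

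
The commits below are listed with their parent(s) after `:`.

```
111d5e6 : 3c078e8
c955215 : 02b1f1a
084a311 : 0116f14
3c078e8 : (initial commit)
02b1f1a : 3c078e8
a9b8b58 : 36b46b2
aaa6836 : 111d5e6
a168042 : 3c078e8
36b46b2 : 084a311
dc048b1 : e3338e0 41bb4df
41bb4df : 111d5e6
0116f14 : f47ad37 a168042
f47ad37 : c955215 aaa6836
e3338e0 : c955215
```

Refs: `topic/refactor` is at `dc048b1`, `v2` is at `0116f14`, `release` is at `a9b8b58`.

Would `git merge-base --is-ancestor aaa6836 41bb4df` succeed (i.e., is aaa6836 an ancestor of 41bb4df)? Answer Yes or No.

Ancestors of 41bb4df: {111d5e6, 3c078e8, 41bb4df}.
aaa6836 is not in that set, so it is not an ancestor of 41bb4df.

No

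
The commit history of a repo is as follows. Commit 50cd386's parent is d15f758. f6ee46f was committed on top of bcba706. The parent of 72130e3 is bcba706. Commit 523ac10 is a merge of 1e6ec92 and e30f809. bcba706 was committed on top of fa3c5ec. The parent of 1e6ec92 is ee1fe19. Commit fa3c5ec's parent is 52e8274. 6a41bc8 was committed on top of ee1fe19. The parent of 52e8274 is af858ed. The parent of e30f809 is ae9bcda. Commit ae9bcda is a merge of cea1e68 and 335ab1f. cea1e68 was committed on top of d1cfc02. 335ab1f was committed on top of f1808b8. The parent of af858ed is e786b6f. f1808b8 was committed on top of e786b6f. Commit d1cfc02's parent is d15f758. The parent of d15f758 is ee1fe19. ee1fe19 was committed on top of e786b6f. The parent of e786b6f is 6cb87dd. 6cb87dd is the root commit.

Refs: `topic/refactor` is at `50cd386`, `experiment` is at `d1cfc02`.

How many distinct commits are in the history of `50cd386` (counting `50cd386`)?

5

Walking parent pointers from 50cd386: reachable set = {50cd386, 6cb87dd, d15f758, e786b6f, ee1fe19}.
That is 5 commits.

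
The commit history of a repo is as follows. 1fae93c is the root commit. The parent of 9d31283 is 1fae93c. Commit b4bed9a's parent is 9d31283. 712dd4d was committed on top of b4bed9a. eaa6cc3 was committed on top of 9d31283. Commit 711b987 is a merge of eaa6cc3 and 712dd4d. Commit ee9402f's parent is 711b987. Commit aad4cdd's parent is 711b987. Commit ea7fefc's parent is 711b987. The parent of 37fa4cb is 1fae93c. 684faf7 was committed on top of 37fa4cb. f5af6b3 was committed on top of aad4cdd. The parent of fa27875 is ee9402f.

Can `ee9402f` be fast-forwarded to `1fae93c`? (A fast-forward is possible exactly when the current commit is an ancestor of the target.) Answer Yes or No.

No

A fast-forward from ee9402f to 1fae93c is possible iff ee9402f is an ancestor of 1fae93c.
Ancestors of 1fae93c: {1fae93c}.
ee9402f is not among them, so fast-forward is not possible.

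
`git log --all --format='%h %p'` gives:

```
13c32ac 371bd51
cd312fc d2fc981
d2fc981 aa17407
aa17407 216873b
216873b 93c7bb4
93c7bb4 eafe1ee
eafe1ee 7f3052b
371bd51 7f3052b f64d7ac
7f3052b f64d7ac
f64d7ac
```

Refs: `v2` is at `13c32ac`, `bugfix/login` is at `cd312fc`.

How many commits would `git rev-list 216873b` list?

5

Walking parent pointers from 216873b: reachable set = {216873b, 7f3052b, 93c7bb4, eafe1ee, f64d7ac}.
That is 5 commits.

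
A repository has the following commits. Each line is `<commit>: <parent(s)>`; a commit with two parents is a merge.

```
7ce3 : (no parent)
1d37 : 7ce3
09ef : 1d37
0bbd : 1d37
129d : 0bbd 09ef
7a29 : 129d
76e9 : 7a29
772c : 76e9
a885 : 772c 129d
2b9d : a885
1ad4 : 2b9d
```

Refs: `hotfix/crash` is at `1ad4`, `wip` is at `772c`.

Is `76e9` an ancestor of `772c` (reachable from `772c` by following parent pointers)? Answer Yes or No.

Yes

Ancestors of 772c (commits reachable by following parents): {09ef, 0bbd, 129d, 1d37, 76e9, 772c, 7a29, 7ce3}.
76e9 is in that set, so it is an ancestor of 772c.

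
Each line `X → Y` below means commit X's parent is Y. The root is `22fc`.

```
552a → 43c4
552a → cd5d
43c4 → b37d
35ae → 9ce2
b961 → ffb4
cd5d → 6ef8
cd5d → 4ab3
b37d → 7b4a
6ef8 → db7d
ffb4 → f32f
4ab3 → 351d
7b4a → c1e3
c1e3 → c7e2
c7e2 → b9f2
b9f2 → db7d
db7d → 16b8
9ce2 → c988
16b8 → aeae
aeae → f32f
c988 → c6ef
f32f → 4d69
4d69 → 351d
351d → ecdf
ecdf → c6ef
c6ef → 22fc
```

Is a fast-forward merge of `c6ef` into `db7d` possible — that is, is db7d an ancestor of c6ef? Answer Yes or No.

A fast-forward from db7d to c6ef is possible iff db7d is an ancestor of c6ef.
Ancestors of c6ef: {22fc, c6ef}.
db7d is not among them, so fast-forward is not possible.

No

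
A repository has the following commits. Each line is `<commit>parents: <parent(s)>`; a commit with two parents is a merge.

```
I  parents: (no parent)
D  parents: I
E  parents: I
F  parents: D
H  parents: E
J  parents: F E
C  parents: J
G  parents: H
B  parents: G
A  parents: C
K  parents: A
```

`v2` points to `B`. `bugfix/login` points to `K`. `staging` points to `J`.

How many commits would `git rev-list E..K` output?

6

Reachable from K: {A, C, D, E, F, I, J, K}.
Reachable from E: {E, I}.
In K's history but not E's: {A, C, D, F, J, K} — 6 commits.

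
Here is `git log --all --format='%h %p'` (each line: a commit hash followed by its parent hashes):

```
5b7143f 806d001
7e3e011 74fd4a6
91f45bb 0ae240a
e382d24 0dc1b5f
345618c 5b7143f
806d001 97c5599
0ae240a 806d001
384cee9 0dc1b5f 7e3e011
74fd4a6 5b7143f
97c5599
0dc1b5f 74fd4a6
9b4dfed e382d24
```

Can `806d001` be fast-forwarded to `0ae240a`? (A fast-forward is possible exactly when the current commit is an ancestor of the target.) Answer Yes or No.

Yes

A fast-forward from 806d001 to 0ae240a is possible iff 806d001 is an ancestor of 0ae240a.
Ancestors of 0ae240a: {0ae240a, 806d001, 97c5599}.
806d001 is among them, so fast-forward is possible.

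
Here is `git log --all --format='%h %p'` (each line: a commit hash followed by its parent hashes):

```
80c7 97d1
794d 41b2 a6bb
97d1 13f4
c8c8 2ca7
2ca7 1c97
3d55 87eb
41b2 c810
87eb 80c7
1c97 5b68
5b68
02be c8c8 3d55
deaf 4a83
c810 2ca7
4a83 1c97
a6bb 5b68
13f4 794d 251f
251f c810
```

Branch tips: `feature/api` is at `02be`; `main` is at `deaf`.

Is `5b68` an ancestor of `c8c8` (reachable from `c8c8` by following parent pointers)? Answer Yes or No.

Yes

Ancestors of c8c8 (commits reachable by following parents): {1c97, 2ca7, 5b68, c8c8}.
5b68 is in that set, so it is an ancestor of c8c8.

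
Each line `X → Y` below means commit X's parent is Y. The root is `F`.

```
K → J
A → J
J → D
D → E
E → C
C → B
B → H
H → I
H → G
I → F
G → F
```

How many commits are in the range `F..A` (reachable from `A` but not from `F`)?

9

Reachable from A: {A, B, C, D, E, F, G, H, I, J}.
Reachable from F: {F}.
In A's history but not F's: {A, B, C, D, E, G, H, I, J} — 9 commits.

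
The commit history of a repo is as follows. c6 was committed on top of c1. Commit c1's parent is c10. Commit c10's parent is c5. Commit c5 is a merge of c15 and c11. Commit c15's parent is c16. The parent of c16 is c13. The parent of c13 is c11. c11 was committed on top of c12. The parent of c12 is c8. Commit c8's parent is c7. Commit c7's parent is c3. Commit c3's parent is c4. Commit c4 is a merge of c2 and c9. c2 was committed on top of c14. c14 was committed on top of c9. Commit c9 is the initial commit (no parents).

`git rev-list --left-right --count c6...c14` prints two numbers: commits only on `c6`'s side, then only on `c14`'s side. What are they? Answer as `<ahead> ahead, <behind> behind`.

Reachable from c6: {c1, c10, c11, c12, c13, c14, c15, c16, c2, c3, c4, c5, c6, c7, c8, c9}.
Reachable from c14: {c14, c9}.
Only in c6's history (ahead): {c1, c10, c11, c12, c13, c15, c16, c2, c3, c4, c5, c6, c7, c8} — 14.
Only in c14's history (behind): {} — 0.

14 ahead, 0 behind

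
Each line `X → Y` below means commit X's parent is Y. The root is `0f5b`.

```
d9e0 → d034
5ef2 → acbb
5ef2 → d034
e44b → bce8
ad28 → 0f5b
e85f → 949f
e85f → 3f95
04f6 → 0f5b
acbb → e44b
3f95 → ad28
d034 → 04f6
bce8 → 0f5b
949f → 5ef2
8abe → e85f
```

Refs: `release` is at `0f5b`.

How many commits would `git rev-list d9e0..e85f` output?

8

Reachable from e85f: {04f6, 0f5b, 3f95, 5ef2, 949f, acbb, ad28, bce8, d034, e44b, e85f}.
Reachable from d9e0: {04f6, 0f5b, d034, d9e0}.
In e85f's history but not d9e0's: {3f95, 5ef2, 949f, acbb, ad28, bce8, e44b, e85f} — 8 commits.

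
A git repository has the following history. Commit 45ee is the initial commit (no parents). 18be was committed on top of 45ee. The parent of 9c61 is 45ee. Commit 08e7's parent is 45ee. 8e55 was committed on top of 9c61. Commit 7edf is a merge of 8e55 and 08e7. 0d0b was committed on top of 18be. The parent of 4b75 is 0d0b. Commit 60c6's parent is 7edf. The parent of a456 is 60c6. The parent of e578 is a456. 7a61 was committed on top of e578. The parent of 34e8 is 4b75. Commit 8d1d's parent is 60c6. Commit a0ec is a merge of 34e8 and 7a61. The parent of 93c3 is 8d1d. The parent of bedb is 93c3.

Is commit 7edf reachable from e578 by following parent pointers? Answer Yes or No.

Yes

Ancestors of e578 (commits reachable by following parents): {08e7, 45ee, 60c6, 7edf, 8e55, 9c61, a456, e578}.
7edf is in that set, so it is an ancestor of e578.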